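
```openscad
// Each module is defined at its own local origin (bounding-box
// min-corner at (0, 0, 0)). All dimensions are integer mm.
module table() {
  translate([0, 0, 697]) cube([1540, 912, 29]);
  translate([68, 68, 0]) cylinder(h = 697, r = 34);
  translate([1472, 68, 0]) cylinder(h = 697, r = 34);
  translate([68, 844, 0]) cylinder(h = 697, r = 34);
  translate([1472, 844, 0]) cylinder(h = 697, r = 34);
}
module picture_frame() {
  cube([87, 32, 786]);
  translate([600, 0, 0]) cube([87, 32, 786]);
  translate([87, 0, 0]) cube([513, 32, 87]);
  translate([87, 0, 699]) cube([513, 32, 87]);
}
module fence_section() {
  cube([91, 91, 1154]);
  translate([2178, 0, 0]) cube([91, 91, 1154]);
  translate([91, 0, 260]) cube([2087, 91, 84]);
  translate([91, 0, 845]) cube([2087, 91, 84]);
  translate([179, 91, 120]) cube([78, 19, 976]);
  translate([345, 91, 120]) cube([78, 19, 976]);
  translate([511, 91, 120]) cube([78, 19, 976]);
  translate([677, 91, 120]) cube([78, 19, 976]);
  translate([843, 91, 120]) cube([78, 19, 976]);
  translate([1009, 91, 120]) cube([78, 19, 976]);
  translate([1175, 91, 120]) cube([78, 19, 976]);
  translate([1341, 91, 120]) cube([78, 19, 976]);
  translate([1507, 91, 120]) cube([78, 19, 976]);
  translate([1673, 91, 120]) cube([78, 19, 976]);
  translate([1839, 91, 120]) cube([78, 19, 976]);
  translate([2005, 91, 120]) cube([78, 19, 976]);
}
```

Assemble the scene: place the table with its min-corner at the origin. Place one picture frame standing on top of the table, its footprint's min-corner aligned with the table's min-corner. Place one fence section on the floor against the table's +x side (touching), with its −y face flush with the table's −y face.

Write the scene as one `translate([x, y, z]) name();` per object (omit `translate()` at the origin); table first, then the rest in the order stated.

table();
translate([0, 0, 726]) picture_frame();
translate([1540, 0, 0]) fence_section();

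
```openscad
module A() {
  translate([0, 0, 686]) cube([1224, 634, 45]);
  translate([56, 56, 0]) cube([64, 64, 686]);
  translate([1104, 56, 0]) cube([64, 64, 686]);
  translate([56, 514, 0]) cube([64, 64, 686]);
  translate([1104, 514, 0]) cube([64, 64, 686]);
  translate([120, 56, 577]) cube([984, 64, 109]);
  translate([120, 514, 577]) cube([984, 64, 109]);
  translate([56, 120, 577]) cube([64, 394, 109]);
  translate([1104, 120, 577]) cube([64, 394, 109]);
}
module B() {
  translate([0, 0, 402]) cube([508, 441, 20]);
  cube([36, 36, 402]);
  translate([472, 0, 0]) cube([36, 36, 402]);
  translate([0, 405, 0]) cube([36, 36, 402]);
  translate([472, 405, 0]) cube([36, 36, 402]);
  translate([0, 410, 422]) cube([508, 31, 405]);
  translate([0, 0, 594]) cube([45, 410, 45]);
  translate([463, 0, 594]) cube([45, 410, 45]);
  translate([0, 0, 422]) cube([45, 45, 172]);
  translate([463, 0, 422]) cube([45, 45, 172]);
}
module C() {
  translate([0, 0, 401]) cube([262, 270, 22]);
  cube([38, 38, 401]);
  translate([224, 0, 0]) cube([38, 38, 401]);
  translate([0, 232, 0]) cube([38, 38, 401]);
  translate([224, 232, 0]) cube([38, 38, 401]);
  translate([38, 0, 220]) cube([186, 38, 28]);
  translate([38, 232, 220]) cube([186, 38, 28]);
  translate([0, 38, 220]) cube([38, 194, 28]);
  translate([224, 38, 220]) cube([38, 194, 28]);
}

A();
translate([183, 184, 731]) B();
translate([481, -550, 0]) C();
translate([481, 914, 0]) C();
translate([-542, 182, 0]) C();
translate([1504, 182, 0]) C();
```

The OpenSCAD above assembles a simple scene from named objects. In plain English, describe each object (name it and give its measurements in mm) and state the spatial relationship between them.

A is a table: top 1224 mm (x) × 634 mm (y), 45 mm thick, upper face at z = 731 mm, on four 64×64 mm square legs, each inset 56 mm from the nearest pair of top edges, running from z = 0 to the bottom of the top. Four apron rails, 64 mm thick and 109 mm tall, run between adjacent legs with their top edges flush with the underside of the top and their outer faces flush with the legs' outer faces.

B is a chair: 508×441 mm seat, 20 mm thick, top at z = 422 mm, on four 36 mm square corner legs flush with the seat edges. A 31 mm thick backrest slab spans the full seat width, extending 405 mm above the seat top, its back face flush with the seat's +y edge. Two armrests of 45×45 mm section run along each side from the seat's front edge to the front of the backrest, top faces 217 mm above the seat top and outer faces flush with the seat's x-edges; a 45×45 mm post under the front of each armrest stands on the seat at the front corner.

C is a four-legged stool. The seat is a 262×270×22 mm slab whose top surface is at z = 423 mm; four square legs, each 38×38 mm in cross-section, run from the floor (z = 0) to the underside of the seat, each flush with a corner of the seat. Four stretchers, 38 mm wide and 28 mm tall, connect adjacent legs with their undersides at z = 220 mm, each running between the inner faces of the legs it joins and aligned with the legs' outer faces on the other axis.

The chair is on top of the table. Four stools sit around the table at the −y, +y, −x, +x sides.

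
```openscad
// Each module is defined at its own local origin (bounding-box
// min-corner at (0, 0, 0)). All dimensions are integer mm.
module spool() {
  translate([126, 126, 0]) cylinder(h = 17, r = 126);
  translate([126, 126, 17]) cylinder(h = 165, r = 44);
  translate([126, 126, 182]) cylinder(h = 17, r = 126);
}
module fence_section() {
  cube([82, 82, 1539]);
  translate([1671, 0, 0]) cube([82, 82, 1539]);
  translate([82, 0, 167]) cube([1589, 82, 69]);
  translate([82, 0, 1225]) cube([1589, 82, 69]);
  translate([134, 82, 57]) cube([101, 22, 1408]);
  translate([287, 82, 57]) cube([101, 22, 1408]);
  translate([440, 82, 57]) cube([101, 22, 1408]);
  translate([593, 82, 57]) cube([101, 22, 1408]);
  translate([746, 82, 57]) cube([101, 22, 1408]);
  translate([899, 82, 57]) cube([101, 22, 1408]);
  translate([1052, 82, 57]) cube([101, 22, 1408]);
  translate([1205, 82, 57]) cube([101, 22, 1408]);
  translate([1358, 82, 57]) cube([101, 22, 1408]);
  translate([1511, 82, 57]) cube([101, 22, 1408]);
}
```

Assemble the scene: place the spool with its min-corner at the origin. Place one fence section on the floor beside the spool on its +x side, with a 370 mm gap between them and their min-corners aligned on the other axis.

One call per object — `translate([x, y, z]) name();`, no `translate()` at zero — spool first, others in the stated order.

spool();
translate([622, 0, 0]) fence_section();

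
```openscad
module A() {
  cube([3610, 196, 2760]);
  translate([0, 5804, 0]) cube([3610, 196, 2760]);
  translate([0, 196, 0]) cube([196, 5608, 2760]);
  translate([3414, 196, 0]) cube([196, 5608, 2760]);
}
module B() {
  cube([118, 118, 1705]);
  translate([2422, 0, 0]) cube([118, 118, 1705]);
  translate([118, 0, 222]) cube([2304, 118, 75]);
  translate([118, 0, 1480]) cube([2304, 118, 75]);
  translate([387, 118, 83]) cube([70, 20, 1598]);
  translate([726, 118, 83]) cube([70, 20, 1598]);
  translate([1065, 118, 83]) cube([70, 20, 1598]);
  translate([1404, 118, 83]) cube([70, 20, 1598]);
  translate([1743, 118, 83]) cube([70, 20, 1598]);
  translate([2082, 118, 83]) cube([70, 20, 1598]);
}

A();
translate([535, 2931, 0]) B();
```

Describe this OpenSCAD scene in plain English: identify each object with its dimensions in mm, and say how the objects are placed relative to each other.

A is a box-shaped house frame (walls only): outside footprint 3610×6000 mm, wall height 2760 mm, wall thickness 196 mm. The two y-facing walls run the full x-width; the two x-facing walls fit between the inner faces of the y-facing walls.

B is a fence section. Two 118×118 mm posts, 1705 mm tall, stand on the floor with a clear span of 2304 mm between their inner faces. Two horizontal rails of 118×75 mm section span the gap between the posts with their undersides at z = 222 mm and z = 1480 mm, flush with the posts' −y face. 6 pickets, each 70 mm wide, 20 mm thick and 1598 mm tall, are fixed to the +y face of the rails with their bottoms at z = 83 mm, evenly spaced across the span with equal gaps (rounded down to the nearest mm) at the −x end and between each pair — any rounding remainder accumulates at the +x end.

The fence section sits inside the house frame, centred.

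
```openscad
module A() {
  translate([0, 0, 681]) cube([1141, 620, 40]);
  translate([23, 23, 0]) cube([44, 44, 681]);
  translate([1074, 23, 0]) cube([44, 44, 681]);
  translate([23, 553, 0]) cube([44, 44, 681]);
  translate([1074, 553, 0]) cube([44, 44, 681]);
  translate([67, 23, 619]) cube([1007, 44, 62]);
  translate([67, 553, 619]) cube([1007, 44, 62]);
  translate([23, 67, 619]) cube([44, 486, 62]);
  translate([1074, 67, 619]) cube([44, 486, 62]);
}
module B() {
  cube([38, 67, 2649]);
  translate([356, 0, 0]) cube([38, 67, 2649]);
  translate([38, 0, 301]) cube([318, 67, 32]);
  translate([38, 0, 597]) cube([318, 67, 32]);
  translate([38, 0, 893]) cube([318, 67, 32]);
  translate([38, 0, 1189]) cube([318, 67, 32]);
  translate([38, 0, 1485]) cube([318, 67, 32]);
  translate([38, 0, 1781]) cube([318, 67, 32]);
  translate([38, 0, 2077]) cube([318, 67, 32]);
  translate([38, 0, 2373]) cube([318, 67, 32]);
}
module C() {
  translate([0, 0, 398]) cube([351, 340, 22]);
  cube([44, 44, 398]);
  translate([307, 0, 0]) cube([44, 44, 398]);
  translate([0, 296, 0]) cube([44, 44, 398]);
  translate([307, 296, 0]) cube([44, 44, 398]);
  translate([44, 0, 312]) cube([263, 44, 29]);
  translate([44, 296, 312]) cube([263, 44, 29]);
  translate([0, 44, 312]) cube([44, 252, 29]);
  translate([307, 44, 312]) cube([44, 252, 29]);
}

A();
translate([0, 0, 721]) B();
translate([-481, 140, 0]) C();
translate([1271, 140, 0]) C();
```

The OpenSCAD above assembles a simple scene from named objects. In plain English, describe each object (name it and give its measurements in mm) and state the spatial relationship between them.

A is a table with a 1141×620 mm rectangular top, 40 mm thick, top surface at z = 721 mm, supported by four 44×44 mm square legs, each inset 23 mm from the nearest pair of top edges, running from the floor. Four apron rails, 44 mm thick and 62 mm tall, run between adjacent legs with their top edges flush with the underside of the top and their outer faces flush with the legs' outer faces.

B is a wooden ladder with two side rails of 38×67 mm section and 2649 mm height, set 394 mm apart overall. Between them run 8 rectangular rungs (67 mm deep, 32 mm thick), front faces flush with the rails' −y face. The bottom of the first rung is 301 mm above the floor and each subsequent rung is 296 mm higher than the one below.

C is a simple wooden stool: a rectangular seat 351 mm (x) by 340 mm (y), 22 mm thick, top face at z = 420 mm, on four square legs, each 44×44 mm in cross-section. The legs rest on z = 0, each flush with a corner of the seat. Four stretchers, 44 mm wide and 29 mm tall, connect adjacent legs with their undersides at z = 312 mm, each running between the inner faces of the legs it joins and aligned with the legs' outer faces on the other axis.

The ladder is on top of the table. Two stools sit around the table at the −x, +x sides.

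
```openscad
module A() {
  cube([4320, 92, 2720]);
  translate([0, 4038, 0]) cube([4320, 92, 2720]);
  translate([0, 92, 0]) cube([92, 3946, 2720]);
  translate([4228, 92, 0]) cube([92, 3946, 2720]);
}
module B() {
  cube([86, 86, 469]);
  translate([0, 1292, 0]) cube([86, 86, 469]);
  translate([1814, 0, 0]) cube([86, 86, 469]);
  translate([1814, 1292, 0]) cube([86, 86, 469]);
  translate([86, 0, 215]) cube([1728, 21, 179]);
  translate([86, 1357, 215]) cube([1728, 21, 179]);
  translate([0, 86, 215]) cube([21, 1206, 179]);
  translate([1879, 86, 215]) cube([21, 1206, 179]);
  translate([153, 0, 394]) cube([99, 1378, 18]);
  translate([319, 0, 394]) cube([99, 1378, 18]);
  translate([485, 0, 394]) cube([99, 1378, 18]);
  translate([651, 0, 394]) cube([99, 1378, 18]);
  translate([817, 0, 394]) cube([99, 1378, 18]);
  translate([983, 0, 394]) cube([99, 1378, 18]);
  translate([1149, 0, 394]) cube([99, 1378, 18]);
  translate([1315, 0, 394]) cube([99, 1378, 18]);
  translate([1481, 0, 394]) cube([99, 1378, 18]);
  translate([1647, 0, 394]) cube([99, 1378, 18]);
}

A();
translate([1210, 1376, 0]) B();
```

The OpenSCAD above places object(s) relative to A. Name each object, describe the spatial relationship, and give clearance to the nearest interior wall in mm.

A is a house frame. B is a bed frame. The bed frame sits inside the house frame, centred. The clearance to the nearest interior wall is 1118 mm.

Clearances: x = 1118, y = 1284; minimum 1118 mm.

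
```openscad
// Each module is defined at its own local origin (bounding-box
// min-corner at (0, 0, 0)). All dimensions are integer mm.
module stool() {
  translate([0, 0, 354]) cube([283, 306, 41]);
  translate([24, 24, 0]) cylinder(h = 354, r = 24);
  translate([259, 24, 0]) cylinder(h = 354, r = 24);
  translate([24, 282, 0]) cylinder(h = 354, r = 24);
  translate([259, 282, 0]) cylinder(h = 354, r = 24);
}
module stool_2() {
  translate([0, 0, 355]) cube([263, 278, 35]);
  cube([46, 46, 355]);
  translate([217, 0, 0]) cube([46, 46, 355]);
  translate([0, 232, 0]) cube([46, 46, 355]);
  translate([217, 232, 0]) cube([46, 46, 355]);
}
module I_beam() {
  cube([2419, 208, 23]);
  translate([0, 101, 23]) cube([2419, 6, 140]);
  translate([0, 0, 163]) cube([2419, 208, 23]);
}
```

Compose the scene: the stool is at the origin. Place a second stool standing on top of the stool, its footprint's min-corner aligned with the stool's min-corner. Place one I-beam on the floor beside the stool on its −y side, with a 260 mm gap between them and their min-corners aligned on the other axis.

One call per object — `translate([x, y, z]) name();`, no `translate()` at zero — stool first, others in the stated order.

stool();
translate([0, 0, 395]) stool_2();
translate([0, -468, 0]) I_beam();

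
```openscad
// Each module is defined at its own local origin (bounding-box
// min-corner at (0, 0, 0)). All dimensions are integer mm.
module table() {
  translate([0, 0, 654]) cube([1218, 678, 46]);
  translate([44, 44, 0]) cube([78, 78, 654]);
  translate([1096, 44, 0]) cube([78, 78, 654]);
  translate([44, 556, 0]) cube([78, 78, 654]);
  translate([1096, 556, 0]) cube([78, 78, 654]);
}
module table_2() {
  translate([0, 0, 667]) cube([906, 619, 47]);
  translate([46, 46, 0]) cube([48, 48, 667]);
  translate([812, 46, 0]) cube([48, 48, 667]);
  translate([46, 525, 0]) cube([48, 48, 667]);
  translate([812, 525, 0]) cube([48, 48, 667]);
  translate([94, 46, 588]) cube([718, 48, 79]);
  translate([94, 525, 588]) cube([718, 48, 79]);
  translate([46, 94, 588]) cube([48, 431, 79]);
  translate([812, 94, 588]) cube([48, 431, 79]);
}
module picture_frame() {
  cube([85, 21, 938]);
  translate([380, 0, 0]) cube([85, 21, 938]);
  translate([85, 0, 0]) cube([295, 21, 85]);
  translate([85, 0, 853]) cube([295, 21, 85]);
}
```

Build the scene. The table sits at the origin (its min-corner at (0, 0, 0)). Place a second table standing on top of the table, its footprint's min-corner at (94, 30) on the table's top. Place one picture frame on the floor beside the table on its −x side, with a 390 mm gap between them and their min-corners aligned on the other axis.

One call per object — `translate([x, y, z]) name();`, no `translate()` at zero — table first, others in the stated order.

table();
translate([94, 30, 700]) table_2();
translate([-855, 0, 0]) picture_frame();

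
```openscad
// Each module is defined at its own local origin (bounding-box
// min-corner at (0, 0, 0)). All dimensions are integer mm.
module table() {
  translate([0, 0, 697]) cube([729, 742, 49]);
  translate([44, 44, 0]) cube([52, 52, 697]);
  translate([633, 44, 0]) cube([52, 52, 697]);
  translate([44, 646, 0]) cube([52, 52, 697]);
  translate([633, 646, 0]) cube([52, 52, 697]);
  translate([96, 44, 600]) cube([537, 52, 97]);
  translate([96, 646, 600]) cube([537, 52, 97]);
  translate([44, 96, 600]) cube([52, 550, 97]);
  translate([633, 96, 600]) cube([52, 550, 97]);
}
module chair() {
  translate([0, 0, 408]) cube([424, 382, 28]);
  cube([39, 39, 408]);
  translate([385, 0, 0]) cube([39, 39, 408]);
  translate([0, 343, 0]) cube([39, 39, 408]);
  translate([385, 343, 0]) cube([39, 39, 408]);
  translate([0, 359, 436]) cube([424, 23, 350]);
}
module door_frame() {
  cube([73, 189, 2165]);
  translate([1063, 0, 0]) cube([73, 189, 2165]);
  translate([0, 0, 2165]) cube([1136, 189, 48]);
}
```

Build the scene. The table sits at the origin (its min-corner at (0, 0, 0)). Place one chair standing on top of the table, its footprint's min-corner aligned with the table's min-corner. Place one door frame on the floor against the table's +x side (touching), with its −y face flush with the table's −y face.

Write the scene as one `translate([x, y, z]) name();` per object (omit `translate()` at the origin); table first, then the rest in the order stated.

table();
translate([0, 0, 746]) chair();
translate([729, 0, 0]) door_frame();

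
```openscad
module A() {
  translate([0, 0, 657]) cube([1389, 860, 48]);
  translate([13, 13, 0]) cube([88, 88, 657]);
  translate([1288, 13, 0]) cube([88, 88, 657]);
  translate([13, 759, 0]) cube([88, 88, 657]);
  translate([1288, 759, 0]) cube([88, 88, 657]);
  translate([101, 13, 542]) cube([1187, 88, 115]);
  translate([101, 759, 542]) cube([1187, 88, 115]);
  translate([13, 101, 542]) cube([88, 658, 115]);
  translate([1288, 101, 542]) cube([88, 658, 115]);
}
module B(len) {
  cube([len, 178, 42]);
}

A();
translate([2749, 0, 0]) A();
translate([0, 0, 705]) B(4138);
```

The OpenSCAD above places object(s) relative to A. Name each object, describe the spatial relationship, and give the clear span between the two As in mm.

A is a table. B is a beam. A beam spans the tops of two tables. The clear span between the two tables is 1360 mm.

Second table starts at x = 2749; first ends at x = 1389; clear span = 2749 − 1389 = 1360 mm.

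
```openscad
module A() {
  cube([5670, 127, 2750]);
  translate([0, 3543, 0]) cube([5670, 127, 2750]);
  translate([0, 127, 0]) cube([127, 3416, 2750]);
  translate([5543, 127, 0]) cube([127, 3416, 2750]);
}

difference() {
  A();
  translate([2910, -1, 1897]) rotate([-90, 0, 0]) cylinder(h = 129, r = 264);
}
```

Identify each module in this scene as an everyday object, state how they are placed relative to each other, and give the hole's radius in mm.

The subtracted cylinder has r = 264 mm.

A is a house frame. The house frame has a circular hole through its front wall. The hole's radius is 264 mm.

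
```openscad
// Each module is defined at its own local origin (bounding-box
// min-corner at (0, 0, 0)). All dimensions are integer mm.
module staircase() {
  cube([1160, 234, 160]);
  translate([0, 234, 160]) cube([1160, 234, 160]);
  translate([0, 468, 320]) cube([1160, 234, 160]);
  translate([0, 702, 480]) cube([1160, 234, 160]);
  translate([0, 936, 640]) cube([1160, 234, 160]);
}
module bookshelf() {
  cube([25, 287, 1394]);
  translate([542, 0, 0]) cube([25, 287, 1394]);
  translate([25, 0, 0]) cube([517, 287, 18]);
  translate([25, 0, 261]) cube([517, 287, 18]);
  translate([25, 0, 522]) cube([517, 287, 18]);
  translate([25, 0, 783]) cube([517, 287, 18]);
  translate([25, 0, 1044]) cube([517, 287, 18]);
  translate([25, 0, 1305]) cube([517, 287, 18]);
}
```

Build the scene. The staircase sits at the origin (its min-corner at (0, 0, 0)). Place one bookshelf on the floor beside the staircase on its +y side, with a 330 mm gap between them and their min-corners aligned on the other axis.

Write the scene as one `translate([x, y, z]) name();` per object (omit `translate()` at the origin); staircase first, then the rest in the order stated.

staircase();
translate([0, 1500, 0]) bookshelf();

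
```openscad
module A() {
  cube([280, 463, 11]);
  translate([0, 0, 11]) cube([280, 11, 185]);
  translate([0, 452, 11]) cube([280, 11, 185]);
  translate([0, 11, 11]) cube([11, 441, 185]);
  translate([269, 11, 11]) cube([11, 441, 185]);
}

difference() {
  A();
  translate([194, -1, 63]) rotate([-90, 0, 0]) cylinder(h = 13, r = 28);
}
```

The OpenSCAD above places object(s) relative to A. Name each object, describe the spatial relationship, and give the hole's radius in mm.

A is an open box. The open box has a circular hole through its front wall. The hole's radius is 28 mm.

The subtracted cylinder has r = 28 mm.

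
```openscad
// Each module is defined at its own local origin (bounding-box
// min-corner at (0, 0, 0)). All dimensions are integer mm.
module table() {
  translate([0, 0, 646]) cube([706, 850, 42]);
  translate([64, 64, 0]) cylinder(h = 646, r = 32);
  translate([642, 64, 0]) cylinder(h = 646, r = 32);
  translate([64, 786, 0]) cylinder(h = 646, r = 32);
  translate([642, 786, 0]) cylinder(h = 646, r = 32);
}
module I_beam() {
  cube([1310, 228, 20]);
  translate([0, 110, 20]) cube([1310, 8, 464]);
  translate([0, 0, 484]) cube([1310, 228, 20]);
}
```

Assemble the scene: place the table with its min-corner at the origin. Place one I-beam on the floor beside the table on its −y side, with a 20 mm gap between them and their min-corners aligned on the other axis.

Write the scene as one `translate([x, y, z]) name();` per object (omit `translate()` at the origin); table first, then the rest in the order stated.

table();
translate([0, -248, 0]) I_beam();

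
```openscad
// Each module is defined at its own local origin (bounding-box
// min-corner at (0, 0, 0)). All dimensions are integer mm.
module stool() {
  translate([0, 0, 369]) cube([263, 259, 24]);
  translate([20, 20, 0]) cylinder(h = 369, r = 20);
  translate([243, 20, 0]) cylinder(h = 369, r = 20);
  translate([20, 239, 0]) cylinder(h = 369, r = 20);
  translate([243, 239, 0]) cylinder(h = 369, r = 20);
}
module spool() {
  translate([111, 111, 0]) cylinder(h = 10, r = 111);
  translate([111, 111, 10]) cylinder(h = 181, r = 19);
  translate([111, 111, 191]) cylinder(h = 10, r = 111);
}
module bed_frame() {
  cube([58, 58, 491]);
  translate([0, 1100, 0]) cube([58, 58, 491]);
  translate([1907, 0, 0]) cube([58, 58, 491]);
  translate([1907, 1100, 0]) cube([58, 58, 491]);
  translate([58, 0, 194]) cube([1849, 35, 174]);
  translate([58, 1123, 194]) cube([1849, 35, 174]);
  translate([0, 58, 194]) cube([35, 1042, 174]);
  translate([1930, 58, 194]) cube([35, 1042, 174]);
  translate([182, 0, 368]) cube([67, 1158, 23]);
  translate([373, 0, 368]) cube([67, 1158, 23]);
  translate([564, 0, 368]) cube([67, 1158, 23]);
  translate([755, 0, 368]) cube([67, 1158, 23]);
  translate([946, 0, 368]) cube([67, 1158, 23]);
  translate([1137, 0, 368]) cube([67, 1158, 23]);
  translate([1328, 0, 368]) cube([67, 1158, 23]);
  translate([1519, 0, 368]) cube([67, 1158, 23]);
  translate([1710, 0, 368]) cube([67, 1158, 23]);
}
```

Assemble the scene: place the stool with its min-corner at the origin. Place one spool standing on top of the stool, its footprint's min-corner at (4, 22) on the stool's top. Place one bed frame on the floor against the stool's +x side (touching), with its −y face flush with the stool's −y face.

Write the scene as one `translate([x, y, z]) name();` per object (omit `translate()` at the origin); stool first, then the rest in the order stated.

stool();
translate([4, 22, 393]) spool();
translate([263, 0, 0]) bed_frame();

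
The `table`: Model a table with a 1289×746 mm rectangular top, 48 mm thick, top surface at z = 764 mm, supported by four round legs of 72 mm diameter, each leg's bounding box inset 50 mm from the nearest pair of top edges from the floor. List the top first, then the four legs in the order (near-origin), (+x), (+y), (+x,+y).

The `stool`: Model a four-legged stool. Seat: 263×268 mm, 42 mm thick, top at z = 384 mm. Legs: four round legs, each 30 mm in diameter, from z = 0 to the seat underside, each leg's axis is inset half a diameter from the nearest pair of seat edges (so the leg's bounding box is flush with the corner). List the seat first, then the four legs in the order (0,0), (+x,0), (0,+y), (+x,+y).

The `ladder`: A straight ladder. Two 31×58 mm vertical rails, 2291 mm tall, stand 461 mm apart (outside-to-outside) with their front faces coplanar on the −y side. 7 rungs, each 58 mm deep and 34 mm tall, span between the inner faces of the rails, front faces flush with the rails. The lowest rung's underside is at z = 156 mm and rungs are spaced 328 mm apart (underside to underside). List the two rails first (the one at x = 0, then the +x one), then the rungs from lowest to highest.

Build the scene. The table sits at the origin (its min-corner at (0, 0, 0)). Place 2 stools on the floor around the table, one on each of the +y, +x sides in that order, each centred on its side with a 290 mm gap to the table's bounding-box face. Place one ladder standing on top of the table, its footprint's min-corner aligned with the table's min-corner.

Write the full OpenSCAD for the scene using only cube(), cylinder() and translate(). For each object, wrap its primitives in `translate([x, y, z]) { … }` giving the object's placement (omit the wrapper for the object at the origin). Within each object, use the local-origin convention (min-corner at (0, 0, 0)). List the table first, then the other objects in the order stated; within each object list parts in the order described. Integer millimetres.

translate([0, 0, 716]) cube([1289, 746, 48]);
translate([86, 86, 0]) cylinder(h = 716, r = 36);
translate([1203, 86, 0]) cylinder(h = 716, r = 36);
translate([86, 660, 0]) cylinder(h = 716, r = 36);
translate([1203, 660, 0]) cylinder(h = 716, r = 36);
translate([513, 1036, 0]) {
  translate([0, 0, 342]) cube([263, 268, 42]);
  translate([15, 15, 0]) cylinder(h = 342, r = 15);
  translate([248, 15, 0]) cylinder(h = 342, r = 15);
  translate([15, 253, 0]) cylinder(h = 342, r = 15);
  translate([248, 253, 0]) cylinder(h = 342, r = 15);
}
translate([1579, 239, 0]) {
  translate([0, 0, 342]) cube([263, 268, 42]);
  translate([15, 15, 0]) cylinder(h = 342, r = 15);
  translate([248, 15, 0]) cylinder(h = 342, r = 15);
  translate([15, 253, 0]) cylinder(h = 342, r = 15);
  translate([248, 253, 0]) cylinder(h = 342, r = 15);
}
translate([0, 0, 764]) {
  cube([31, 58, 2291]);
  translate([430, 0, 0]) cube([31, 58, 2291]);
  translate([31, 0, 156]) cube([399, 58, 34]);
  translate([31, 0, 484]) cube([399, 58, 34]);
  translate([31, 0, 812]) cube([399, 58, 34]);
  translate([31, 0, 1140]) cube([399, 58, 34]);
  translate([31, 0, 1468]) cube([399, 58, 34]);
  translate([31, 0, 1796]) cube([399, 58, 34]);
  translate([31, 0, 2124]) cube([399, 58, 34]);
}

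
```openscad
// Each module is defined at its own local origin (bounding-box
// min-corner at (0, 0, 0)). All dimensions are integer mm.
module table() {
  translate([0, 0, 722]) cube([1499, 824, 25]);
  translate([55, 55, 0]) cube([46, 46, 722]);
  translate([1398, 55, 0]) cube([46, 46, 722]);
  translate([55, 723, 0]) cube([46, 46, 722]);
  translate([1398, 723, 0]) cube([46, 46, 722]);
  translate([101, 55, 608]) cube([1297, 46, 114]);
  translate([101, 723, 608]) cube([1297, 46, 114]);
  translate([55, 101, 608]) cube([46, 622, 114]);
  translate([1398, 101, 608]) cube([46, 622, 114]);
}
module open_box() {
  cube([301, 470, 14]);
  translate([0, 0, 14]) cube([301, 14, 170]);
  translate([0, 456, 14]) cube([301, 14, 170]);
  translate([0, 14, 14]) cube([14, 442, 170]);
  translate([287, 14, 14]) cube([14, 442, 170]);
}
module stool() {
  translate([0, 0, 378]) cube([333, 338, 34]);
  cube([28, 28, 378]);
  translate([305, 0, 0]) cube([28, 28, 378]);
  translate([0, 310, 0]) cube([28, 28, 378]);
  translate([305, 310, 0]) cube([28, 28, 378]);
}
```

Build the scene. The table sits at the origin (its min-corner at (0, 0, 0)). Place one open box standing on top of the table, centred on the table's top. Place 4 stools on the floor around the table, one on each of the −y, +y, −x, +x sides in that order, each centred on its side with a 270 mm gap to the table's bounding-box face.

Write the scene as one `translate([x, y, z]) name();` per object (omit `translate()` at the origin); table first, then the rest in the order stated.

table();
translate([599, 177, 747]) open_box();
translate([583, -608, 0]) stool();
translate([583, 1094, 0]) stool();
translate([-603, 243, 0]) stool();
translate([1769, 243, 0]) stool();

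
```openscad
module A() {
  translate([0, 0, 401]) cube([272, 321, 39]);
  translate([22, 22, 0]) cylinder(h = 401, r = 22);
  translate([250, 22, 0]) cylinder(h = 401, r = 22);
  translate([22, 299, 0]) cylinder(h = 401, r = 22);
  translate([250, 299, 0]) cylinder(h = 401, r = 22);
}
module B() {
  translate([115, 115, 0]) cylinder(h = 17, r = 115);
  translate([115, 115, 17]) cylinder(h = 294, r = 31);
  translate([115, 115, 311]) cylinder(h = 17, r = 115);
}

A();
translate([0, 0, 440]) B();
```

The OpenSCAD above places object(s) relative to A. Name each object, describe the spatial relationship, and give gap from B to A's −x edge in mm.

The spool's min-x is at 0; the stool's min-x is 0; gap = 0 mm.

A is a stool. B is a spool. The spool is on top of the stool. The gap from the spool to the stool's −x edge is 0 mm.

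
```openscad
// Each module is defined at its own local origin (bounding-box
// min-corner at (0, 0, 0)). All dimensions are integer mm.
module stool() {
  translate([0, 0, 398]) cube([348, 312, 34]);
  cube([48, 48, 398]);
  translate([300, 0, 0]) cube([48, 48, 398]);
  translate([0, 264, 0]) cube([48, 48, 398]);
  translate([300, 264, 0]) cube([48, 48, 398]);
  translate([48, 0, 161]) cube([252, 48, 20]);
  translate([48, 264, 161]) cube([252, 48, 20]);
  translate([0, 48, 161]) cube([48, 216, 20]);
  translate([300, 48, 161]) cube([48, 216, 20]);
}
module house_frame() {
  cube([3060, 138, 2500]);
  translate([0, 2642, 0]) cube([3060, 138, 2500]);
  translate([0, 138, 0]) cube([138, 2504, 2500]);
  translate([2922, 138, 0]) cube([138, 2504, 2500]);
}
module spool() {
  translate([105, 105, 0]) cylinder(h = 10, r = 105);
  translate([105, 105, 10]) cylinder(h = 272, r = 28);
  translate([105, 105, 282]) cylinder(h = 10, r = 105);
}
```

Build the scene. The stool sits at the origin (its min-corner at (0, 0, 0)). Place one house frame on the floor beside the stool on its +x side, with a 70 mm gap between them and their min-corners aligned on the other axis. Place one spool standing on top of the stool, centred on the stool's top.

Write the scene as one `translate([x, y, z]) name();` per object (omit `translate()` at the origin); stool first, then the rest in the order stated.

stool();
translate([418, 0, 0]) house_frame();
translate([69, 51, 432]) spool();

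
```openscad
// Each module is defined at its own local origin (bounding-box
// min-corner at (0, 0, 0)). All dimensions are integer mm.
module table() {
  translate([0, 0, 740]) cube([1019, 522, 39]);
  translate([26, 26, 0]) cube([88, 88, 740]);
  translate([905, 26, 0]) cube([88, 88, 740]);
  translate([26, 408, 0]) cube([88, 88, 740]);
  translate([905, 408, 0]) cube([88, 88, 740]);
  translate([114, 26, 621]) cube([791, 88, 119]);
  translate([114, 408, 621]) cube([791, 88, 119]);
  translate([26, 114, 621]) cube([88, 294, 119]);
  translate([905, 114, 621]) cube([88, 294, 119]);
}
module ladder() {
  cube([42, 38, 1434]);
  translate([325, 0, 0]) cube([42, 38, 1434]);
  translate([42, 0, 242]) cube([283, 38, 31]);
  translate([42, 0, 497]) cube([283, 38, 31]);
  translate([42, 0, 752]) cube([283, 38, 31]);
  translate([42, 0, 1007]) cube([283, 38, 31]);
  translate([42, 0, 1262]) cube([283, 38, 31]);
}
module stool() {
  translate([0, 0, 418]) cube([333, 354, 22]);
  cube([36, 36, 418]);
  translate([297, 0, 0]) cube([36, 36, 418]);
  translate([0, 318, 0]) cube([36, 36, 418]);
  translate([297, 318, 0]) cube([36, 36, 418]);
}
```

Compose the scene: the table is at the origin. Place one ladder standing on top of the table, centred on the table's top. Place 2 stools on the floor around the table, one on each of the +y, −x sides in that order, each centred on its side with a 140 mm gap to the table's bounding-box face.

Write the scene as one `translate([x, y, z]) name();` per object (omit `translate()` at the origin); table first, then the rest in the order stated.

table();
translate([326, 242, 779]) ladder();
translate([343, 662, 0]) stool();
translate([-473, 84, 0]) stool();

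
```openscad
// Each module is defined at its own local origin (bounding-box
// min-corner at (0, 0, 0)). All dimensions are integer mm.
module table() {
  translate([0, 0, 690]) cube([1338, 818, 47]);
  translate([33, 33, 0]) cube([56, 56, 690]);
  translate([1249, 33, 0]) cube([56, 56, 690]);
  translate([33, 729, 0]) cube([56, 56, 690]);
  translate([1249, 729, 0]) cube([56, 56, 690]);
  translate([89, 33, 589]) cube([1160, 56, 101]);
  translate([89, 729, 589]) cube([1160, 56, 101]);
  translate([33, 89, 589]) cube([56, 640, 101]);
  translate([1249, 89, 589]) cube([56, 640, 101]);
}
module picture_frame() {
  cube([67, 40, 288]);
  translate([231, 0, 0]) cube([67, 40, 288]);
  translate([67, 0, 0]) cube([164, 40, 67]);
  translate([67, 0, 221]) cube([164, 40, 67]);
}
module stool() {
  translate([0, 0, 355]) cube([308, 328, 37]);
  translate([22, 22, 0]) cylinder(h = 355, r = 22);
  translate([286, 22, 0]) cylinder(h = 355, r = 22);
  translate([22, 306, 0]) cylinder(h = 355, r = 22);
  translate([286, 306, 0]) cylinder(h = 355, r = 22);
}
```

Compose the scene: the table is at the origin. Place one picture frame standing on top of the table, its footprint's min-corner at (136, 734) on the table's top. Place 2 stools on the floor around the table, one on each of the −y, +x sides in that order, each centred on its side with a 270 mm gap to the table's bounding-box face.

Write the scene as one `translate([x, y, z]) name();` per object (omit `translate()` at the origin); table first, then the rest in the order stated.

table();
translate([136, 734, 737]) picture_frame();
translate([515, -598, 0]) stool();
translate([1608, 245, 0]) stool();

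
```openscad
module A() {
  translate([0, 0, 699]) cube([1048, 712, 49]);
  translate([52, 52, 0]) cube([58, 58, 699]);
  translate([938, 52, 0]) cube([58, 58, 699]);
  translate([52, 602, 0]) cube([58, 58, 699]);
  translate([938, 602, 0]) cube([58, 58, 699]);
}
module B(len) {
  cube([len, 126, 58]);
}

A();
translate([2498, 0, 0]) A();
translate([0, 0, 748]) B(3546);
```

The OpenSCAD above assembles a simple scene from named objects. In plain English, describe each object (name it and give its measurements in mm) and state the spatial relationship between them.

A is a table: top 1048 mm (x) × 712 mm (y), 49 mm thick, upper face at z = 748 mm, on four 58×58 mm square legs, each inset 52 mm from the nearest pair of top edges, running from z = 0 to the bottom of the top.

B is a rectangular beam 3546 mm long (x), 126 mm deep (y), 58 mm thick (z).

The beam spans the tops of two tables placed 1450 mm apart, resting at z = 748 mm.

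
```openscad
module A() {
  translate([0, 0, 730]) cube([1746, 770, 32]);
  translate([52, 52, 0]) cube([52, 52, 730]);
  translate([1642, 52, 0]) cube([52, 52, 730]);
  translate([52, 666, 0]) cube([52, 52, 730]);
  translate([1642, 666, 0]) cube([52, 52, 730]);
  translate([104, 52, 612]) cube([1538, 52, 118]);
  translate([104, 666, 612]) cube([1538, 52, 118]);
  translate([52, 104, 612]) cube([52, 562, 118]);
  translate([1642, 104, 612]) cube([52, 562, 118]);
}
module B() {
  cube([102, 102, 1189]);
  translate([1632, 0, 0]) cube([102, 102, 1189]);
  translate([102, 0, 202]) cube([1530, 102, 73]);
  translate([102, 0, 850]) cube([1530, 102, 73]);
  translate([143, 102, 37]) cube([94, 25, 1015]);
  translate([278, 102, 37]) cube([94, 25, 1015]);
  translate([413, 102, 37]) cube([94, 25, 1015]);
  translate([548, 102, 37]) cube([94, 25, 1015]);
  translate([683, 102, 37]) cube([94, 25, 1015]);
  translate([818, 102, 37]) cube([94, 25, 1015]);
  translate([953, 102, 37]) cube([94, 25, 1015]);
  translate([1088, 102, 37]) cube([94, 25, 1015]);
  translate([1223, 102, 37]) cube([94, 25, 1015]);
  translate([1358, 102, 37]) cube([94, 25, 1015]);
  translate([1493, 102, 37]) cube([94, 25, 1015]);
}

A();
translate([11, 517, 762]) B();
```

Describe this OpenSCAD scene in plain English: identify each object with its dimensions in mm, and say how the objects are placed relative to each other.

A is a table: top 1746 mm (x) × 770 mm (y), 32 mm thick, upper face at z = 762 mm, on four 52×52 mm square legs, each inset 52 mm from the nearest pair of top edges, running from z = 0 to the bottom of the top. Four apron rails, 52 mm thick and 118 mm tall, run between adjacent legs with their top edges flush with the underside of the top and their outer faces flush with the legs' outer faces.

B is a fence section. Two 102×102 mm posts, 1189 mm tall, stand on the floor with a clear span of 1530 mm between their inner faces. Two horizontal rails of 102×73 mm section span the gap between the posts with their undersides at z = 202 mm and z = 850 mm, flush with the posts' −y face. 11 pickets, each 94 mm wide, 25 mm thick and 1015 mm tall, are fixed to the +y face of the rails with their bottoms at z = 37 mm, evenly spaced across the span with equal gaps (rounded down to the nearest mm) at the −x end and between each pair — any rounding remainder accumulates at the +x end.

The fence section is on top of the table.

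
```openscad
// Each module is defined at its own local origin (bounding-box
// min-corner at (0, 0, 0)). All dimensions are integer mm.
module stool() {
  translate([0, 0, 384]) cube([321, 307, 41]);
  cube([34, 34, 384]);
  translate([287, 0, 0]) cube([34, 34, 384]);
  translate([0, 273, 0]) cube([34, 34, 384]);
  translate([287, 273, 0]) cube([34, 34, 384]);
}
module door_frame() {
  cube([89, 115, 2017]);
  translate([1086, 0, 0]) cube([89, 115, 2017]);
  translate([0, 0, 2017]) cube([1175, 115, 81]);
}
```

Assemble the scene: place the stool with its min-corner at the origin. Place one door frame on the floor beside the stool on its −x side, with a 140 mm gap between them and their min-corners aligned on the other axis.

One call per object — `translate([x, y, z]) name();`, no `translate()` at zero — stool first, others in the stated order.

stool();
translate([-1315, 0, 0]) door_frame();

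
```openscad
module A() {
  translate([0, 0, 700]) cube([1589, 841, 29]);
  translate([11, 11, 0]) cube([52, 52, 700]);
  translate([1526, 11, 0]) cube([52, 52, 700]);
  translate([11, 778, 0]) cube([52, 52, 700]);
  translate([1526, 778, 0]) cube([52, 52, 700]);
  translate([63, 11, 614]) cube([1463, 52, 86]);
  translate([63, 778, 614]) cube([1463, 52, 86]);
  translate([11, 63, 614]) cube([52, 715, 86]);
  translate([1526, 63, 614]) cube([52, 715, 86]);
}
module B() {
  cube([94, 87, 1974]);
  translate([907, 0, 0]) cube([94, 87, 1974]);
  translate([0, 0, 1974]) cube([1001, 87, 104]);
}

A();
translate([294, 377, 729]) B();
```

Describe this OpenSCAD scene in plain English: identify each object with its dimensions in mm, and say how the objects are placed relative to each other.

A is a table with a 1589×841 mm rectangular top, 29 mm thick, top surface at z = 729 mm, supported by four 52×52 mm square legs, each inset 11 mm from the nearest pair of top edges, running from the floor. Four apron rails, 52 mm thick and 86 mm tall, run between adjacent legs with their top edges flush with the underside of the top and their outer faces flush with the legs' outer faces.

B is a rectangular door frame: two vertical jambs of 94×87 mm section, 1974 mm tall, with a clear opening 813 mm wide between their inner faces. A header 104 mm tall and 87 mm deep lies on top of the jambs and spans the full outside width.

The door frame is on top of the table, centred.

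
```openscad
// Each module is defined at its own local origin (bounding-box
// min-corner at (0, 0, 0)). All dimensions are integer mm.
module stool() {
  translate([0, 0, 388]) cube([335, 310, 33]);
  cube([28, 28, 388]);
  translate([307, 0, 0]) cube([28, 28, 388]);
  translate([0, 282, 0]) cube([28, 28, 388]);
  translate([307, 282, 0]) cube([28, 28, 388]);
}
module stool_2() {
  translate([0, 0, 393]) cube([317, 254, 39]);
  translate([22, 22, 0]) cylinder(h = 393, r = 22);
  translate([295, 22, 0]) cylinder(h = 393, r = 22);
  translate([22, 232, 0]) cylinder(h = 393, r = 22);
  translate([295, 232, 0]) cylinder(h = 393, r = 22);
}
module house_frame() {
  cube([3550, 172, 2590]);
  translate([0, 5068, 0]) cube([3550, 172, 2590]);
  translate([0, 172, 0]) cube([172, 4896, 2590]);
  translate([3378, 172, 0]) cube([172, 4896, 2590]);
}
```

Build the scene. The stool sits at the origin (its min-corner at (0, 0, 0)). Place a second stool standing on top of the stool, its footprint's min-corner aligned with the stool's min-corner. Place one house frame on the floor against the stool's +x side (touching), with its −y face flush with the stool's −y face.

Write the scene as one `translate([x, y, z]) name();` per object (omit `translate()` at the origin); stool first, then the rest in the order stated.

stool();
translate([0, 0, 421]) stool_2();
translate([335, 0, 0]) house_frame();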